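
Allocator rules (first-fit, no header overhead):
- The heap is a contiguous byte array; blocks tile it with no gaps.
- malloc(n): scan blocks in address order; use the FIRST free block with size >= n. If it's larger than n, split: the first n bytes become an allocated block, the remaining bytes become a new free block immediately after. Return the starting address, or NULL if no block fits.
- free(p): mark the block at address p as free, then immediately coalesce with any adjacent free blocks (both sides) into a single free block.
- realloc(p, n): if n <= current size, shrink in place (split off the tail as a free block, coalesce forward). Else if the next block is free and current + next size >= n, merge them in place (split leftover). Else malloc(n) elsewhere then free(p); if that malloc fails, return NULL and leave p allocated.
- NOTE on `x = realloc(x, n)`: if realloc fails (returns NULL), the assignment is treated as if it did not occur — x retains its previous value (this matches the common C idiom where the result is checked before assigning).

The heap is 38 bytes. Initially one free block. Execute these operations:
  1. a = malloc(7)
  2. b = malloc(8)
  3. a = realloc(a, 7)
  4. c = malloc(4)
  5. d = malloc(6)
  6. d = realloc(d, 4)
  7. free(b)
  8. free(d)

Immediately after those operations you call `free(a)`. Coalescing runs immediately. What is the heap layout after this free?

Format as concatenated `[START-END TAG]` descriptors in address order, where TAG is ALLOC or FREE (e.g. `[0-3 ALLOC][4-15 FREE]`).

Answer: [0-14 FREE][15-18 ALLOC][19-37 FREE]

Derivation:
Op 1: a = malloc(7) -> a = 0; heap: [0-6 ALLOC][7-37 FREE]
Op 2: b = malloc(8) -> b = 7; heap: [0-6 ALLOC][7-14 ALLOC][15-37 FREE]
Op 3: a = realloc(a, 7) -> a = 0; heap: [0-6 ALLOC][7-14 ALLOC][15-37 FREE]
Op 4: c = malloc(4) -> c = 15; heap: [0-6 ALLOC][7-14 ALLOC][15-18 ALLOC][19-37 FREE]
Op 5: d = malloc(6) -> d = 19; heap: [0-6 ALLOC][7-14 ALLOC][15-18 ALLOC][19-24 ALLOC][25-37 FREE]
Op 6: d = realloc(d, 4) -> d = 19; heap: [0-6 ALLOC][7-14 ALLOC][15-18 ALLOC][19-22 ALLOC][23-37 FREE]
Op 7: free(b) -> (freed b); heap: [0-6 ALLOC][7-14 FREE][15-18 ALLOC][19-22 ALLOC][23-37 FREE]
Op 8: free(d) -> (freed d); heap: [0-6 ALLOC][7-14 FREE][15-18 ALLOC][19-37 FREE]
free(a): a = 0 -> block [0-6 ALLOC]; mark free, coalesce with adjacent free neighbors -> [0-14 FREE][15-18 ALLOC][19-37 FREE]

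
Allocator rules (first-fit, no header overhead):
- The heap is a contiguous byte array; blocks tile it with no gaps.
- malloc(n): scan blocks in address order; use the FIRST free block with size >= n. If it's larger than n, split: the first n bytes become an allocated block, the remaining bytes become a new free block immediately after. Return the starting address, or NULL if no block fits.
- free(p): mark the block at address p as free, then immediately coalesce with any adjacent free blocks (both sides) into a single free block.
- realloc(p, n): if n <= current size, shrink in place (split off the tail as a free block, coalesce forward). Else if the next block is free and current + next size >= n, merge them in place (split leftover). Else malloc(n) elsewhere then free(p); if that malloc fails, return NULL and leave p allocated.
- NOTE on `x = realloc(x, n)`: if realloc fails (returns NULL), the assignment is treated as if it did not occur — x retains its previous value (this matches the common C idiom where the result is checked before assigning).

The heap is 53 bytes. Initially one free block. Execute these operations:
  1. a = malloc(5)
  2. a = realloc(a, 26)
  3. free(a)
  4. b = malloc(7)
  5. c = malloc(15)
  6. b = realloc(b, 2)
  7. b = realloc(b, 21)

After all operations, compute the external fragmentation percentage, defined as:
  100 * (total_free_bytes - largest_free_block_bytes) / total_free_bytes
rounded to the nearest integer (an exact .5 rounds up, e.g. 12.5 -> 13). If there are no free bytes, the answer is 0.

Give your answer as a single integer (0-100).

Op 1: a = malloc(5) -> a = 0; heap: [0-4 ALLOC][5-52 FREE]
Op 2: a = realloc(a, 26) -> a = 0; heap: [0-25 ALLOC][26-52 FREE]
Op 3: free(a) -> (freed a); heap: [0-52 FREE]
Op 4: b = malloc(7) -> b = 0; heap: [0-6 ALLOC][7-52 FREE]
Op 5: c = malloc(15) -> c = 7; heap: [0-6 ALLOC][7-21 ALLOC][22-52 FREE]
Op 6: b = realloc(b, 2) -> b = 0; heap: [0-1 ALLOC][2-6 FREE][7-21 ALLOC][22-52 FREE]
Op 7: b = realloc(b, 21) -> b = 22; heap: [0-6 FREE][7-21 ALLOC][22-42 ALLOC][43-52 FREE]
Free blocks: [7 10] total_free=17 largest=10 -> 100*(17-10)/17 = 700/17 ≈ 41.176 -> rounds to 41

Answer: 41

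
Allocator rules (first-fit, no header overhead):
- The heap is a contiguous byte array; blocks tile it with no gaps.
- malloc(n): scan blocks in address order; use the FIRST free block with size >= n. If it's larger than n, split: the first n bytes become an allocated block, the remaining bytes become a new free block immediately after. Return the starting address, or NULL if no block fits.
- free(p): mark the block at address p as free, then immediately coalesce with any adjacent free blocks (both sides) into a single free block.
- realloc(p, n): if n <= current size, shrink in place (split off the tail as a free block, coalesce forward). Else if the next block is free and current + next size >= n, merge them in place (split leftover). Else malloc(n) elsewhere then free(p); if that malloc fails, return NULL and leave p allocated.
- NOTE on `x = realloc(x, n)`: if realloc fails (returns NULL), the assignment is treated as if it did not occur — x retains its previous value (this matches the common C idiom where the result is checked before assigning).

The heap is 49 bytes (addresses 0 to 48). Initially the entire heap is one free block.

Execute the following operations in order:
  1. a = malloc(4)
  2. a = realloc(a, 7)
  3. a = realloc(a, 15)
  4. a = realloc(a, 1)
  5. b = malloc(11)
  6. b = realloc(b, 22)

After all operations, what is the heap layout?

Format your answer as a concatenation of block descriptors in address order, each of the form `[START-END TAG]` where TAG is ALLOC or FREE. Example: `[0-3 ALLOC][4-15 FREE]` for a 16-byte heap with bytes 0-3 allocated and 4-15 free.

Answer: [0-0 ALLOC][1-22 ALLOC][23-48 FREE]

Derivation:
Op 1: a = malloc(4) -> a = 0; heap: [0-3 ALLOC][4-48 FREE]
Op 2: a = realloc(a, 7) -> a = 0; heap: [0-6 ALLOC][7-48 FREE]
Op 3: a = realloc(a, 15) -> a = 0; heap: [0-14 ALLOC][15-48 FREE]
Op 4: a = realloc(a, 1) -> a = 0; heap: [0-0 ALLOC][1-48 FREE]
Op 5: b = malloc(11) -> b = 1; heap: [0-0 ALLOC][1-11 ALLOC][12-48 FREE]
Op 6: b = realloc(b, 22) -> b = 1; heap: [0-0 ALLOC][1-22 ALLOC][23-48 FREE]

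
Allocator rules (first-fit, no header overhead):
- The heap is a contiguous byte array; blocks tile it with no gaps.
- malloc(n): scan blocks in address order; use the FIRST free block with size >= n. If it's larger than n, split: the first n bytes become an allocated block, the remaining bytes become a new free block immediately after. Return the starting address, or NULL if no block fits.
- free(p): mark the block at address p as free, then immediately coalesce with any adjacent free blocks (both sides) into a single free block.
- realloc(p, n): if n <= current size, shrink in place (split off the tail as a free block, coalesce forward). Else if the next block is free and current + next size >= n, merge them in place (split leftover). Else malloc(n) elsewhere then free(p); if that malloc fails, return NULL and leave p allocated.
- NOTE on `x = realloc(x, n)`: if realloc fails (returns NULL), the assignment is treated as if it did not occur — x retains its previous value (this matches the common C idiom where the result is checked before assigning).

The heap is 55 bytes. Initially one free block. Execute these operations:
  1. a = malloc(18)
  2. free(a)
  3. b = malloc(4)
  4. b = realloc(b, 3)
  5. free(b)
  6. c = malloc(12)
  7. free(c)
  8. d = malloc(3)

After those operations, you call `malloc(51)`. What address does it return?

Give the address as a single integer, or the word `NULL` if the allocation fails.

Op 1: a = malloc(18) -> a = 0; heap: [0-17 ALLOC][18-54 FREE]
Op 2: free(a) -> (freed a); heap: [0-54 FREE]
Op 3: b = malloc(4) -> b = 0; heap: [0-3 ALLOC][4-54 FREE]
Op 4: b = realloc(b, 3) -> b = 0; heap: [0-2 ALLOC][3-54 FREE]
Op 5: free(b) -> (freed b); heap: [0-54 FREE]
Op 6: c = malloc(12) -> c = 0; heap: [0-11 ALLOC][12-54 FREE]
Op 7: free(c) -> (freed c); heap: [0-54 FREE]
Op 8: d = malloc(3) -> d = 0; heap: [0-2 ALLOC][3-54 FREE]
malloc(51): first-fit scan over [0-2 ALLOC][3-54 FREE] -> 3

Answer: 3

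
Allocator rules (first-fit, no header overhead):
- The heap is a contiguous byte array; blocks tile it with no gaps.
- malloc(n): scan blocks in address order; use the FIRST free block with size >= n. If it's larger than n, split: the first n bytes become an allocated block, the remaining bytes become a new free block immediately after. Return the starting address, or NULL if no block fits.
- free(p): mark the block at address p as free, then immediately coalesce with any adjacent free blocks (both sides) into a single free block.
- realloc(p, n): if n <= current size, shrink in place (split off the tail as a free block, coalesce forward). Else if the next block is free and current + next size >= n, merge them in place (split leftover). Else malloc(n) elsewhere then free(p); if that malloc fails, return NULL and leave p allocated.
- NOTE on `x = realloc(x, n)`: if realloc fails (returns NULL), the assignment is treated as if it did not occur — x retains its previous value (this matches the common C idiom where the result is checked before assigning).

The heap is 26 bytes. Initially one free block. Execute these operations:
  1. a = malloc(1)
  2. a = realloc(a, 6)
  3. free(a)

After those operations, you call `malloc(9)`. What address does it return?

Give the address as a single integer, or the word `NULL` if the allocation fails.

Answer: 0

Derivation:
Op 1: a = malloc(1) -> a = 0; heap: [0-0 ALLOC][1-25 FREE]
Op 2: a = realloc(a, 6) -> a = 0; heap: [0-5 ALLOC][6-25 FREE]
Op 3: free(a) -> (freed a); heap: [0-25 FREE]
malloc(9): first-fit scan over [0-25 FREE] -> 0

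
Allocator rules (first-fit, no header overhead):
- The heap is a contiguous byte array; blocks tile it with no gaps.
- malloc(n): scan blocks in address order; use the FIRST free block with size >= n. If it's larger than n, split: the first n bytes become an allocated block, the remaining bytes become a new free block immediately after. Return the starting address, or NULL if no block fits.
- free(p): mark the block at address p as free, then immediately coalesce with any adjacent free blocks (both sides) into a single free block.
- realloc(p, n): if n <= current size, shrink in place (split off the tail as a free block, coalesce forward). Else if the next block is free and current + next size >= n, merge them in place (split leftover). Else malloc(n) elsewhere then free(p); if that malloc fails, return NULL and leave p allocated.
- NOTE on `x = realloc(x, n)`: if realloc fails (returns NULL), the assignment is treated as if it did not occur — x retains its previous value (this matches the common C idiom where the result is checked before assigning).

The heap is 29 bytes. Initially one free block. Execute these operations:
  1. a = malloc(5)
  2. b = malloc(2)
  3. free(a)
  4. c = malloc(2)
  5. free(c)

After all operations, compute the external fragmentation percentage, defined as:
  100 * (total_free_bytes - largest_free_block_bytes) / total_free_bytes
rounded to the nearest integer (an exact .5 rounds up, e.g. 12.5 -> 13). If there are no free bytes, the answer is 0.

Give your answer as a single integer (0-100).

Op 1: a = malloc(5) -> a = 0; heap: [0-4 ALLOC][5-28 FREE]
Op 2: b = malloc(2) -> b = 5; heap: [0-4 ALLOC][5-6 ALLOC][7-28 FREE]
Op 3: free(a) -> (freed a); heap: [0-4 FREE][5-6 ALLOC][7-28 FREE]
Op 4: c = malloc(2) -> c = 0; heap: [0-1 ALLOC][2-4 FREE][5-6 ALLOC][7-28 FREE]
Op 5: free(c) -> (freed c); heap: [0-4 FREE][5-6 ALLOC][7-28 FREE]
Free blocks: [5 22] total_free=27 largest=22 -> 100*(27-22)/27 = 500/27 ≈ 18.519 -> rounds to 19

Answer: 19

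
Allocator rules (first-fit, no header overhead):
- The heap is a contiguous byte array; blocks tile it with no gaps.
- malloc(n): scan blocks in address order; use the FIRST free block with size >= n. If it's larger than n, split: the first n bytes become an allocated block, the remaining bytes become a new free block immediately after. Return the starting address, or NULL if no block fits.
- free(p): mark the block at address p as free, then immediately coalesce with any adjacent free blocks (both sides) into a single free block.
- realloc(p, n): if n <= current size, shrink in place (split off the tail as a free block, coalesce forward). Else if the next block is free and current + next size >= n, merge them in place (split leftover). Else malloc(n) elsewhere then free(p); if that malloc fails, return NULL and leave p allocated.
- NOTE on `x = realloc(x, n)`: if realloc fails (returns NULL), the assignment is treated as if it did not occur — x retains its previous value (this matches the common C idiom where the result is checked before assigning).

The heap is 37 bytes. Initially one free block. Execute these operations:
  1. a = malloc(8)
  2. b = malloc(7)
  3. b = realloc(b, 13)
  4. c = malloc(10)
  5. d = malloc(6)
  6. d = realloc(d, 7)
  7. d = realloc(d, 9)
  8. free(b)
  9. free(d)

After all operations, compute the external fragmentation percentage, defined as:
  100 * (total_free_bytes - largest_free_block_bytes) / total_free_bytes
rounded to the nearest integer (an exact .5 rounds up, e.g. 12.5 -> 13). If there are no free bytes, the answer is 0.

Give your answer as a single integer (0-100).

Answer: 32

Derivation:
Op 1: a = malloc(8) -> a = 0; heap: [0-7 ALLOC][8-36 FREE]
Op 2: b = malloc(7) -> b = 8; heap: [0-7 ALLOC][8-14 ALLOC][15-36 FREE]
Op 3: b = realloc(b, 13) -> b = 8; heap: [0-7 ALLOC][8-20 ALLOC][21-36 FREE]
Op 4: c = malloc(10) -> c = 21; heap: [0-7 ALLOC][8-20 ALLOC][21-30 ALLOC][31-36 FREE]
Op 5: d = malloc(6) -> d = 31; heap: [0-7 ALLOC][8-20 ALLOC][21-30 ALLOC][31-36 ALLOC]
Op 6: d = realloc(d, 7) -> NULL (d unchanged); heap: [0-7 ALLOC][8-20 ALLOC][21-30 ALLOC][31-36 ALLOC]
Op 7: d = realloc(d, 9) -> NULL (d unchanged); heap: [0-7 ALLOC][8-20 ALLOC][21-30 ALLOC][31-36 ALLOC]
Op 8: free(b) -> (freed b); heap: [0-7 ALLOC][8-20 FREE][21-30 ALLOC][31-36 ALLOC]
Op 9: free(d) -> (freed d); heap: [0-7 ALLOC][8-20 FREE][21-30 ALLOC][31-36 FREE]
Free blocks: [13 6] total_free=19 largest=13 -> 100*(19-13)/19 = 600/19 ≈ 31.579 -> rounds to 32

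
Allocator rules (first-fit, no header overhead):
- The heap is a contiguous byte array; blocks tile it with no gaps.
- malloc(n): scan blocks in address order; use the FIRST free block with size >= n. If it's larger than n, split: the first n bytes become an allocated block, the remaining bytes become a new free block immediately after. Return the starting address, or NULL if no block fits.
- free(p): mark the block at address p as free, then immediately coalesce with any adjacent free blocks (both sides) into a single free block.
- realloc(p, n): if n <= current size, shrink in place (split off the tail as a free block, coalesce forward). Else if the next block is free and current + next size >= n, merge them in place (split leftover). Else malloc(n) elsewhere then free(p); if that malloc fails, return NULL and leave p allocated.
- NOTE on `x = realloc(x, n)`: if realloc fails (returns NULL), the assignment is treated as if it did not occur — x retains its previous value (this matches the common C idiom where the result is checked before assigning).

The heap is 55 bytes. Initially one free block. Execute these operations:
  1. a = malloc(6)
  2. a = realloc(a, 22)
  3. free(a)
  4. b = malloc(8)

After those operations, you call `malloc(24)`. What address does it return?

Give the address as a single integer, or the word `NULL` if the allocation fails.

Answer: 8

Derivation:
Op 1: a = malloc(6) -> a = 0; heap: [0-5 ALLOC][6-54 FREE]
Op 2: a = realloc(a, 22) -> a = 0; heap: [0-21 ALLOC][22-54 FREE]
Op 3: free(a) -> (freed a); heap: [0-54 FREE]
Op 4: b = malloc(8) -> b = 0; heap: [0-7 ALLOC][8-54 FREE]
malloc(24): first-fit scan over [0-7 ALLOC][8-54 FREE] -> 8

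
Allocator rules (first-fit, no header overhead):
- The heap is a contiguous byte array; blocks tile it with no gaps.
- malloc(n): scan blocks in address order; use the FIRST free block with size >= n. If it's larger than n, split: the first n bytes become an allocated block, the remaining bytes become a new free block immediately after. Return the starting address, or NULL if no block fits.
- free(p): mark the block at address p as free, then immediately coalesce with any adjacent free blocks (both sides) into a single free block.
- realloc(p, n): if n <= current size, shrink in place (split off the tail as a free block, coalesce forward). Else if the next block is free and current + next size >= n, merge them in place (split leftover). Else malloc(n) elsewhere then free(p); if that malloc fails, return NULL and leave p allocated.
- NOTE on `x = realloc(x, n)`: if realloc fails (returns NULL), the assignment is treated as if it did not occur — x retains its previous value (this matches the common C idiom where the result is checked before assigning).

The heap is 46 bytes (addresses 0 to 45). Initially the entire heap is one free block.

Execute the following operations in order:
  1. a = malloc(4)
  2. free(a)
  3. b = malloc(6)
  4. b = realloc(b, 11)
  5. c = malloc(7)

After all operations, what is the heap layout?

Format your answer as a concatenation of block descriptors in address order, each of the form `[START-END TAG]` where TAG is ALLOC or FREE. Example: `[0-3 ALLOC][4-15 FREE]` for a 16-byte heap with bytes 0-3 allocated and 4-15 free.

Answer: [0-10 ALLOC][11-17 ALLOC][18-45 FREE]

Derivation:
Op 1: a = malloc(4) -> a = 0; heap: [0-3 ALLOC][4-45 FREE]
Op 2: free(a) -> (freed a); heap: [0-45 FREE]
Op 3: b = malloc(6) -> b = 0; heap: [0-5 ALLOC][6-45 FREE]
Op 4: b = realloc(b, 11) -> b = 0; heap: [0-10 ALLOC][11-45 FREE]
Op 5: c = malloc(7) -> c = 11; heap: [0-10 ALLOC][11-17 ALLOC][18-45 FREE]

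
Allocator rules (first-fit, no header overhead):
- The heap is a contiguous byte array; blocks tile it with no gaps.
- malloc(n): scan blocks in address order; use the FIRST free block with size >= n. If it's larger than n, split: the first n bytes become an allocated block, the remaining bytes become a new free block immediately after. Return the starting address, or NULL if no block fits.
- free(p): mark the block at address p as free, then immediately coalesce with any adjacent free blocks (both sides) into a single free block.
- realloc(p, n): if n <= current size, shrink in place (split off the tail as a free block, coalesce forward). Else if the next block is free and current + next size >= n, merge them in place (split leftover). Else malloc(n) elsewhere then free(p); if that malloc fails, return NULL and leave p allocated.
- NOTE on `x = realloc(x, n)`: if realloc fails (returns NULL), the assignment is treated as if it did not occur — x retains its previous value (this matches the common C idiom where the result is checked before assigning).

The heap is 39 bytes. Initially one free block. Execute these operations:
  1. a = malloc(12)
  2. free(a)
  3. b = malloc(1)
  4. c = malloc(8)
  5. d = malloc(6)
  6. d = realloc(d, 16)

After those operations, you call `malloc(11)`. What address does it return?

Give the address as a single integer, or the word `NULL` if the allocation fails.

Op 1: a = malloc(12) -> a = 0; heap: [0-11 ALLOC][12-38 FREE]
Op 2: free(a) -> (freed a); heap: [0-38 FREE]
Op 3: b = malloc(1) -> b = 0; heap: [0-0 ALLOC][1-38 FREE]
Op 4: c = malloc(8) -> c = 1; heap: [0-0 ALLOC][1-8 ALLOC][9-38 FREE]
Op 5: d = malloc(6) -> d = 9; heap: [0-0 ALLOC][1-8 ALLOC][9-14 ALLOC][15-38 FREE]
Op 6: d = realloc(d, 16) -> d = 9; heap: [0-0 ALLOC][1-8 ALLOC][9-24 ALLOC][25-38 FREE]
malloc(11): first-fit scan over [0-0 ALLOC][1-8 ALLOC][9-24 ALLOC][25-38 FREE] -> 25

Answer: 25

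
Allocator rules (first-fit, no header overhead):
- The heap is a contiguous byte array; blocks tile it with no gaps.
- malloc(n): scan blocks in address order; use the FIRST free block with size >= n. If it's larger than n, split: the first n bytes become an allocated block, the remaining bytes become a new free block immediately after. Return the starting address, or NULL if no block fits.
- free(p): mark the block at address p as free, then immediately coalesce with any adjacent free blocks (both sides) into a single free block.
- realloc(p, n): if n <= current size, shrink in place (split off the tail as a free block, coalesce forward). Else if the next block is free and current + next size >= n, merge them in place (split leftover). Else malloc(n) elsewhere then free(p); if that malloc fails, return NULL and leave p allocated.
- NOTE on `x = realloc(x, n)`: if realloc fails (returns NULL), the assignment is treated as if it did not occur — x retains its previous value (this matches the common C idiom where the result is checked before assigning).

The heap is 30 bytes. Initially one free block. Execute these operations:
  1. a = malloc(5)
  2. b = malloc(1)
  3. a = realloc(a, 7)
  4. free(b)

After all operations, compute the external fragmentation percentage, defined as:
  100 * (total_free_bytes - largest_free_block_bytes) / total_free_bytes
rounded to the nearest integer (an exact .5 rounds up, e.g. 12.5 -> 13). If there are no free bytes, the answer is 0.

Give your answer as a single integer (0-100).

Op 1: a = malloc(5) -> a = 0; heap: [0-4 ALLOC][5-29 FREE]
Op 2: b = malloc(1) -> b = 5; heap: [0-4 ALLOC][5-5 ALLOC][6-29 FREE]
Op 3: a = realloc(a, 7) -> a = 6; heap: [0-4 FREE][5-5 ALLOC][6-12 ALLOC][13-29 FREE]
Op 4: free(b) -> (freed b); heap: [0-5 FREE][6-12 ALLOC][13-29 FREE]
Free blocks: [6 17] total_free=23 largest=17 -> 100*(23-17)/23 = 600/23 ≈ 26.087 -> rounds to 26

Answer: 26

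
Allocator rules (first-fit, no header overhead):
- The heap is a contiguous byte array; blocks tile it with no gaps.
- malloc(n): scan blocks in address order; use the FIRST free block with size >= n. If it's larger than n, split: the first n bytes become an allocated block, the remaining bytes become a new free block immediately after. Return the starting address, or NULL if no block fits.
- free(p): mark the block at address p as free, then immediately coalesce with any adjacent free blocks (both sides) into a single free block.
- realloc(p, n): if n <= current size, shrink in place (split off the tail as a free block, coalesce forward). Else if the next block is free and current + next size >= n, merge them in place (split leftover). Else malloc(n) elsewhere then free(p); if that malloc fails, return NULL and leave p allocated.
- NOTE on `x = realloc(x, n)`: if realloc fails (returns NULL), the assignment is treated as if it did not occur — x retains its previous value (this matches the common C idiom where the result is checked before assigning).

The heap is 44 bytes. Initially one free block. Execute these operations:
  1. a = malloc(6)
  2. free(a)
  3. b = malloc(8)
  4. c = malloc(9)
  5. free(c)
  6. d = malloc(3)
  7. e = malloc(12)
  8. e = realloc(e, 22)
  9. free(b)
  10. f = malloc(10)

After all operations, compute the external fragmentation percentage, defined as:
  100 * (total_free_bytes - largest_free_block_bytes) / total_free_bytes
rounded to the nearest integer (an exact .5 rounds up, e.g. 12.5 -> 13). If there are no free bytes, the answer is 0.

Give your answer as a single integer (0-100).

Answer: 11

Derivation:
Op 1: a = malloc(6) -> a = 0; heap: [0-5 ALLOC][6-43 FREE]
Op 2: free(a) -> (freed a); heap: [0-43 FREE]
Op 3: b = malloc(8) -> b = 0; heap: [0-7 ALLOC][8-43 FREE]
Op 4: c = malloc(9) -> c = 8; heap: [0-7 ALLOC][8-16 ALLOC][17-43 FREE]
Op 5: free(c) -> (freed c); heap: [0-7 ALLOC][8-43 FREE]
Op 6: d = malloc(3) -> d = 8; heap: [0-7 ALLOC][8-10 ALLOC][11-43 FREE]
Op 7: e = malloc(12) -> e = 11; heap: [0-7 ALLOC][8-10 ALLOC][11-22 ALLOC][23-43 FREE]
Op 8: e = realloc(e, 22) -> e = 11; heap: [0-7 ALLOC][8-10 ALLOC][11-32 ALLOC][33-43 FREE]
Op 9: free(b) -> (freed b); heap: [0-7 FREE][8-10 ALLOC][11-32 ALLOC][33-43 FREE]
Op 10: f = malloc(10) -> f = 33; heap: [0-7 FREE][8-10 ALLOC][11-32 ALLOC][33-42 ALLOC][43-43 FREE]
Free blocks: [8 1] total_free=9 largest=8 -> 100*(9-8)/9 = 100/9 ≈ 11.111 -> rounds to 11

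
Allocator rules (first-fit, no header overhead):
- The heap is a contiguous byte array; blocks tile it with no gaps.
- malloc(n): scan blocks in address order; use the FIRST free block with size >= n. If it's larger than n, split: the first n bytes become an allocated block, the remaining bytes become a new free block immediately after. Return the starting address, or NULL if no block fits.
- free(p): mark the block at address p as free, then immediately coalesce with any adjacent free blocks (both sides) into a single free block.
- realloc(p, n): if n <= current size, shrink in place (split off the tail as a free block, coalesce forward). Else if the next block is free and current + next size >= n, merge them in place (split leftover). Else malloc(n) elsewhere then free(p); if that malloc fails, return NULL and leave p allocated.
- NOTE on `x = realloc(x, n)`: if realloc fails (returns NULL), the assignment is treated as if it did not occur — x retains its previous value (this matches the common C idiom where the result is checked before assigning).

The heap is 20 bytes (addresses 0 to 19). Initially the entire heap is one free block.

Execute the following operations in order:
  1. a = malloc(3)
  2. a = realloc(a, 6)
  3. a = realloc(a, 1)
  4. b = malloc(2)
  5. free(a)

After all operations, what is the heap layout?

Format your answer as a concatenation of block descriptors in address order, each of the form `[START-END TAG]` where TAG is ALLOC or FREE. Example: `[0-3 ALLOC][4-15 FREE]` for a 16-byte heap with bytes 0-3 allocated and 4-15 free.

Answer: [0-0 FREE][1-2 ALLOC][3-19 FREE]

Derivation:
Op 1: a = malloc(3) -> a = 0; heap: [0-2 ALLOC][3-19 FREE]
Op 2: a = realloc(a, 6) -> a = 0; heap: [0-5 ALLOC][6-19 FREE]
Op 3: a = realloc(a, 1) -> a = 0; heap: [0-0 ALLOC][1-19 FREE]
Op 4: b = malloc(2) -> b = 1; heap: [0-0 ALLOC][1-2 ALLOC][3-19 FREE]
Op 5: free(a) -> (freed a); heap: [0-0 FREE][1-2 ALLOC][3-19 FREE]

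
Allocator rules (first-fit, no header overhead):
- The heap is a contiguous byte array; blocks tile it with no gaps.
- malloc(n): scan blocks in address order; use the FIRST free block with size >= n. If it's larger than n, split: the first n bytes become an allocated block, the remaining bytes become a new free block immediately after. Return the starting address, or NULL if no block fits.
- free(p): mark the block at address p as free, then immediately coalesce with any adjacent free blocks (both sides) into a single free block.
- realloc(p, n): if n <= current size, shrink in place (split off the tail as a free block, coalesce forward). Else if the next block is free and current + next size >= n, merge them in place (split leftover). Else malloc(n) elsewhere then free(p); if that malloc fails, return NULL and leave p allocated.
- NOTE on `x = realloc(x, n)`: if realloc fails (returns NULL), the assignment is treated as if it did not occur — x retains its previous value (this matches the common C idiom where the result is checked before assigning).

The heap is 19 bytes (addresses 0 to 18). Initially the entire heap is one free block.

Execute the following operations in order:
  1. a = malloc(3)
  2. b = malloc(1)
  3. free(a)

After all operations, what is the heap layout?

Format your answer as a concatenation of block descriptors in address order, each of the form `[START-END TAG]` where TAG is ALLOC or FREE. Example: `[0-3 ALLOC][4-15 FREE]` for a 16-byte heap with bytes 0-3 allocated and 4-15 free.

Op 1: a = malloc(3) -> a = 0; heap: [0-2 ALLOC][3-18 FREE]
Op 2: b = malloc(1) -> b = 3; heap: [0-2 ALLOC][3-3 ALLOC][4-18 FREE]
Op 3: free(a) -> (freed a); heap: [0-2 FREE][3-3 ALLOC][4-18 FREE]

Answer: [0-2 FREE][3-3 ALLOC][4-18 FREE]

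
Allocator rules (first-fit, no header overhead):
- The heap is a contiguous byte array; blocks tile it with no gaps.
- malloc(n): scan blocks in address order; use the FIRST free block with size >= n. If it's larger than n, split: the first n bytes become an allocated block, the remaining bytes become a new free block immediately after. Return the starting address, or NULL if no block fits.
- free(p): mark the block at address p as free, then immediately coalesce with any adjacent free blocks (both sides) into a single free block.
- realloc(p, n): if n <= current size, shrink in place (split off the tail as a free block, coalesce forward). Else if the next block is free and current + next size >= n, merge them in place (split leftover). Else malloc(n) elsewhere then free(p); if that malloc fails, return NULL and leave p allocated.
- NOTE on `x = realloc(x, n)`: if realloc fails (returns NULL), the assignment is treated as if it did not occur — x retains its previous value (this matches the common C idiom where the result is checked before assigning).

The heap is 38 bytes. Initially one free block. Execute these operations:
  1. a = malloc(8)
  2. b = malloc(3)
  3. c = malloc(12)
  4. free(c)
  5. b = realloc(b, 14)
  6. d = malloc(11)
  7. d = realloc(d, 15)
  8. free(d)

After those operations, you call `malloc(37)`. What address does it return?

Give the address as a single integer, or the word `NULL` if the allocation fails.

Op 1: a = malloc(8) -> a = 0; heap: [0-7 ALLOC][8-37 FREE]
Op 2: b = malloc(3) -> b = 8; heap: [0-7 ALLOC][8-10 ALLOC][11-37 FREE]
Op 3: c = malloc(12) -> c = 11; heap: [0-7 ALLOC][8-10 ALLOC][11-22 ALLOC][23-37 FREE]
Op 4: free(c) -> (freed c); heap: [0-7 ALLOC][8-10 ALLOC][11-37 FREE]
Op 5: b = realloc(b, 14) -> b = 8; heap: [0-7 ALLOC][8-21 ALLOC][22-37 FREE]
Op 6: d = malloc(11) -> d = 22; heap: [0-7 ALLOC][8-21 ALLOC][22-32 ALLOC][33-37 FREE]
Op 7: d = realloc(d, 15) -> d = 22; heap: [0-7 ALLOC][8-21 ALLOC][22-36 ALLOC][37-37 FREE]
Op 8: free(d) -> (freed d); heap: [0-7 ALLOC][8-21 ALLOC][22-37 FREE]
malloc(37): first-fit scan over [0-7 ALLOC][8-21 ALLOC][22-37 FREE] -> NULL

Answer: NULL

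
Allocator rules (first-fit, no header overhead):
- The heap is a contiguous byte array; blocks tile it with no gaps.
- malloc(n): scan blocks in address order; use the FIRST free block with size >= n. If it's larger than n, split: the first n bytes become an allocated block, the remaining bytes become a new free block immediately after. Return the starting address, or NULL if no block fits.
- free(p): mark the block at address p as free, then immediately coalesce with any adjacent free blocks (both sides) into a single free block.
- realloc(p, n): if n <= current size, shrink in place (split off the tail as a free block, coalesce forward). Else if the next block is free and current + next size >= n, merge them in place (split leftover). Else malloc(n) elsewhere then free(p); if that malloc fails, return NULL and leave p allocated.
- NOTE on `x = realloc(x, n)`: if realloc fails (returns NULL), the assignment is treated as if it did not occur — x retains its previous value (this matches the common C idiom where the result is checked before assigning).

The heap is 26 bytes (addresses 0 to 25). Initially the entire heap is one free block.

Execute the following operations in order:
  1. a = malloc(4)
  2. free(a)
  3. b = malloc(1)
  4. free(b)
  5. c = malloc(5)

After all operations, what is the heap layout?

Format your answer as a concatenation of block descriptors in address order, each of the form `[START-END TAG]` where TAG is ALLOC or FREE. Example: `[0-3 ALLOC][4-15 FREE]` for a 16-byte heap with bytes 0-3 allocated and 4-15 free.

Answer: [0-4 ALLOC][5-25 FREE]

Derivation:
Op 1: a = malloc(4) -> a = 0; heap: [0-3 ALLOC][4-25 FREE]
Op 2: free(a) -> (freed a); heap: [0-25 FREE]
Op 3: b = malloc(1) -> b = 0; heap: [0-0 ALLOC][1-25 FREE]
Op 4: free(b) -> (freed b); heap: [0-25 FREE]
Op 5: c = malloc(5) -> c = 0; heap: [0-4 ALLOC][5-25 FREE]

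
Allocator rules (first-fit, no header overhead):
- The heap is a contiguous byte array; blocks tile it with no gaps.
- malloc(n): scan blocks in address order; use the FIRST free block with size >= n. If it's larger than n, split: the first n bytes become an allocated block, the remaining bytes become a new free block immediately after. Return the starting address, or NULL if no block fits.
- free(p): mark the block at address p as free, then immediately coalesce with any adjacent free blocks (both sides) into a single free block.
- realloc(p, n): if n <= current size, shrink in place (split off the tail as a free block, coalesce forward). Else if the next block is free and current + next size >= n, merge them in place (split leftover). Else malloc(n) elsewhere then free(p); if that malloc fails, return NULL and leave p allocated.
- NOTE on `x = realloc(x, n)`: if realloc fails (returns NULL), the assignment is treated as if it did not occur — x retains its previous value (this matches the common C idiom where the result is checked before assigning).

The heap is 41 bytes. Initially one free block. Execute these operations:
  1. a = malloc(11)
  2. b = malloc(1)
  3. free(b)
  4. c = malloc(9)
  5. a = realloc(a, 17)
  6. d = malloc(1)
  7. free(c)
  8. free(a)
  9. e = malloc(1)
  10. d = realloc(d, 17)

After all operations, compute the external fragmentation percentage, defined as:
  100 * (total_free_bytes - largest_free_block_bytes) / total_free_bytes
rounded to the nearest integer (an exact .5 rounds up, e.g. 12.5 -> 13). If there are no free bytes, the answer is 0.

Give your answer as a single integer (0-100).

Op 1: a = malloc(11) -> a = 0; heap: [0-10 ALLOC][11-40 FREE]
Op 2: b = malloc(1) -> b = 11; heap: [0-10 ALLOC][11-11 ALLOC][12-40 FREE]
Op 3: free(b) -> (freed b); heap: [0-10 ALLOC][11-40 FREE]
Op 4: c = malloc(9) -> c = 11; heap: [0-10 ALLOC][11-19 ALLOC][20-40 FREE]
Op 5: a = realloc(a, 17) -> a = 20; heap: [0-10 FREE][11-19 ALLOC][20-36 ALLOC][37-40 FREE]
Op 6: d = malloc(1) -> d = 0; heap: [0-0 ALLOC][1-10 FREE][11-19 ALLOC][20-36 ALLOC][37-40 FREE]
Op 7: free(c) -> (freed c); heap: [0-0 ALLOC][1-19 FREE][20-36 ALLOC][37-40 FREE]
Op 8: free(a) -> (freed a); heap: [0-0 ALLOC][1-40 FREE]
Op 9: e = malloc(1) -> e = 1; heap: [0-0 ALLOC][1-1 ALLOC][2-40 FREE]
Op 10: d = realloc(d, 17) -> d = 2; heap: [0-0 FREE][1-1 ALLOC][2-18 ALLOC][19-40 FREE]
Free blocks: [1 22] total_free=23 largest=22 -> 100*(23-22)/23 = 100/23 ≈ 4.348 -> rounds to 4

Answer: 4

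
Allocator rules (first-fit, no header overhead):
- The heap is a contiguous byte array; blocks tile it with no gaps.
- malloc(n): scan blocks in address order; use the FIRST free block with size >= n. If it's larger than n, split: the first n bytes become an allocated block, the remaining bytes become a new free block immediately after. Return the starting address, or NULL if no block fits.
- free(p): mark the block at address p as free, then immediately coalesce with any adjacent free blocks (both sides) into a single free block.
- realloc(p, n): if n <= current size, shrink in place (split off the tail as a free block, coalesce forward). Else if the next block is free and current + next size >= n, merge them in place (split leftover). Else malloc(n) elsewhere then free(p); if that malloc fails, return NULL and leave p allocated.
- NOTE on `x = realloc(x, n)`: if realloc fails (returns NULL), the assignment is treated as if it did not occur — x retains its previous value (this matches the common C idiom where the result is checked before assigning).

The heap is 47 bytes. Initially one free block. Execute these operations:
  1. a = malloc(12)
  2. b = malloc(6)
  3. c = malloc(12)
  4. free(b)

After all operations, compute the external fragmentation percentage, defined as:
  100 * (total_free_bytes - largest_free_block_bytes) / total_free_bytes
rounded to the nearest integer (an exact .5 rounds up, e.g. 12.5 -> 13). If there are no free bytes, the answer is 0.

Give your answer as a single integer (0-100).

Op 1: a = malloc(12) -> a = 0; heap: [0-11 ALLOC][12-46 FREE]
Op 2: b = malloc(6) -> b = 12; heap: [0-11 ALLOC][12-17 ALLOC][18-46 FREE]
Op 3: c = malloc(12) -> c = 18; heap: [0-11 ALLOC][12-17 ALLOC][18-29 ALLOC][30-46 FREE]
Op 4: free(b) -> (freed b); heap: [0-11 ALLOC][12-17 FREE][18-29 ALLOC][30-46 FREE]
Free blocks: [6 17] total_free=23 largest=17 -> 100*(23-17)/23 = 600/23 ≈ 26.087 -> rounds to 26

Answer: 26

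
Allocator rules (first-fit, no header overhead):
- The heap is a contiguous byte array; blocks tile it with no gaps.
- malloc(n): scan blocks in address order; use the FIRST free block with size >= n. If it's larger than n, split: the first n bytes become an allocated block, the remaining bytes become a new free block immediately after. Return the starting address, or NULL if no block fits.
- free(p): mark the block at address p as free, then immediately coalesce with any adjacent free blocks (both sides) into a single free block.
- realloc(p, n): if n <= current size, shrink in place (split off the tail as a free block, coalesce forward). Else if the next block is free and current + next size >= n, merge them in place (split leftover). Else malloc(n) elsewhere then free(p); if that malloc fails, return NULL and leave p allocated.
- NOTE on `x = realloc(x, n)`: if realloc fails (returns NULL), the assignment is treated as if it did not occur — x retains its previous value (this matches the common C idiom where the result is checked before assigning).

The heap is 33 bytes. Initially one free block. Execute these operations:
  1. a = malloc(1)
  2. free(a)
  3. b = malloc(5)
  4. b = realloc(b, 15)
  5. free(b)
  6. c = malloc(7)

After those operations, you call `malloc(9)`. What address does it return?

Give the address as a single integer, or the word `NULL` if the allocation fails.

Op 1: a = malloc(1) -> a = 0; heap: [0-0 ALLOC][1-32 FREE]
Op 2: free(a) -> (freed a); heap: [0-32 FREE]
Op 3: b = malloc(5) -> b = 0; heap: [0-4 ALLOC][5-32 FREE]
Op 4: b = realloc(b, 15) -> b = 0; heap: [0-14 ALLOC][15-32 FREE]
Op 5: free(b) -> (freed b); heap: [0-32 FREE]
Op 6: c = malloc(7) -> c = 0; heap: [0-6 ALLOC][7-32 FREE]
malloc(9): first-fit scan over [0-6 ALLOC][7-32 FREE] -> 7

Answer: 7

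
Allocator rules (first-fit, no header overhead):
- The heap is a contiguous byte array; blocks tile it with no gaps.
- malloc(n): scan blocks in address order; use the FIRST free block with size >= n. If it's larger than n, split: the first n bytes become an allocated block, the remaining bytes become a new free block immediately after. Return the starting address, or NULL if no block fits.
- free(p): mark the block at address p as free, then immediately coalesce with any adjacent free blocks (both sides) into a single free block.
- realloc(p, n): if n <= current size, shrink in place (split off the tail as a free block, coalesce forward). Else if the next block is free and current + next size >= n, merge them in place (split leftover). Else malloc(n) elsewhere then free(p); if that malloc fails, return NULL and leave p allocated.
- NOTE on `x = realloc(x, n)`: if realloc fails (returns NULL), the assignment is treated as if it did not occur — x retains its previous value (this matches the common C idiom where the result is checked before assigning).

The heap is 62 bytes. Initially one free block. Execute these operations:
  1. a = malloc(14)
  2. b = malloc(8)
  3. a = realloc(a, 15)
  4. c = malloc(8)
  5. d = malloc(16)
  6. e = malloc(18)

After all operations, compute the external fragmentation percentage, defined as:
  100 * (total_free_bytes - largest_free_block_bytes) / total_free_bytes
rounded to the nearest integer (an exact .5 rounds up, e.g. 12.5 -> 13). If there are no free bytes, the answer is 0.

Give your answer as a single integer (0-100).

Answer: 40

Derivation:
Op 1: a = malloc(14) -> a = 0; heap: [0-13 ALLOC][14-61 FREE]
Op 2: b = malloc(8) -> b = 14; heap: [0-13 ALLOC][14-21 ALLOC][22-61 FREE]
Op 3: a = realloc(a, 15) -> a = 22; heap: [0-13 FREE][14-21 ALLOC][22-36 ALLOC][37-61 FREE]
Op 4: c = malloc(8) -> c = 0; heap: [0-7 ALLOC][8-13 FREE][14-21 ALLOC][22-36 ALLOC][37-61 FREE]
Op 5: d = malloc(16) -> d = 37; heap: [0-7 ALLOC][8-13 FREE][14-21 ALLOC][22-36 ALLOC][37-52 ALLOC][53-61 FREE]
Op 6: e = malloc(18) -> e = NULL; heap: [0-7 ALLOC][8-13 FREE][14-21 ALLOC][22-36 ALLOC][37-52 ALLOC][53-61 FREE]
Free blocks: [6 9] total_free=15 largest=9 -> 100*(15-9)/15 = 600/15 = 40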